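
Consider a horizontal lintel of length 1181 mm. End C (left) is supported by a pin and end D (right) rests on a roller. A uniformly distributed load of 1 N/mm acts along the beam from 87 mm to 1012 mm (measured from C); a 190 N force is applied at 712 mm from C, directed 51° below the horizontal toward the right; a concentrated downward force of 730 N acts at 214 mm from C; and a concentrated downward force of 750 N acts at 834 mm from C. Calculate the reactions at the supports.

C_x = -119.6 N, C_y = 1371 N, D_y = 1181 N

Resultant of the distributed load: 1 × 925 = 925 N at 549.5 mm from C.
ΣM about C: D_y·1181 − (1·925)·549.5 − 190·sin51°·712 − 730·214 − 750·834 = 0 → D_y = 1395140/1181 = 1181.32 ≈ 1181 N.
ΣF_y = 0: C_y + 1181.32 − 1·925 − 190·sin51° − 730 − 750 = 0 → C_y = 1371 N.
ΣF_x = 0: C_x + 190·cos51° = 0 → C_x = -119.6 N.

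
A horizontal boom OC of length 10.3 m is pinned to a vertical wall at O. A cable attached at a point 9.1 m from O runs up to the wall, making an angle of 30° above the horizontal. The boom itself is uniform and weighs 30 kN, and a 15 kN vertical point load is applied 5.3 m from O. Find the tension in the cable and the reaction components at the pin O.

T = 51.43 kN, O_x = 44.54 kN, O_y = 19.29 kN

ΣM about O: T·sin30°·9.1 − 30·5.15 − 15·5.3 = 0 → T = 234/(9.1·0.5) = 51.4286 ≈ 51.43 kN.
ΣF_x = 0: O_x − T·cos30° = 0 → O_x = 51.4286 × 0.866025 = 44.54 kN.
ΣF_y = 0: O_y + T·sin30° − 30 − 15 = 0 → O_y = 45 − 51.4286 × 0.5 = 19.29 kN.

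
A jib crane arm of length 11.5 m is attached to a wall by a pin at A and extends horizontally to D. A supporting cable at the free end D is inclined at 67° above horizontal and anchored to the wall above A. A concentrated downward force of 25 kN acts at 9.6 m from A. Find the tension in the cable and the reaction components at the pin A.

T = 22.67 kN, A_x = 8.859 kN, A_y = 4.130 kN

ΣM about A: T·sin67°·11.5 − 25·9.6 = 0 → T = 240/(11.5·0.920505) = 22.6719 ≈ 22.67 kN.
ΣF_x = 0: A_x − T·cos67° = 0 → A_x = 22.6719 × 0.390731 = 8.859 kN.
ΣF_y = 0: A_y + T·sin67° − 25 = 0 → A_y = 25 − 22.6719 × 0.920505 = 4.130 kN.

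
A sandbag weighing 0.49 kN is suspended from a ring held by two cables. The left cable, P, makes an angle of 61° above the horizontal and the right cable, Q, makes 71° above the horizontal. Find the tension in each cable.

T_P = 0.2147 kN, T_Q = 0.3197 kN

ΣF_x = 0: −T_P·cos61° + T_Q·cos71° = 0 → T_Q = 1.48912·T_P.
ΣF_y = 0: T_P·sin61° + T_Q·sin71° = 0.49.
Substitute: T_P·(0.87462 + 1.48912·0.945519) = 0.49 → T_P = 0.214666 ≈ 0.2147 kN.
Then T_Q = 1.48912 × 0.214666 = 0.3197 kN.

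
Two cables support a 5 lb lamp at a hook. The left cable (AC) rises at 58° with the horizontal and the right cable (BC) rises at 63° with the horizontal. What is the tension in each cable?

T_AC = 2.648 lb, T_BC = 3.091 lb

ΣF_x = 0: −T_AC·cos58° + T_BC·cos63° = 0 → T_BC = 1.16725·T_AC.
ΣF_y = 0: T_AC·sin58° + T_BC·sin63° = 5.
Substitute: T_AC·(0.848048 + 1.16725·0.891007) = 5 → T_AC = 2.6482 ≈ 2.648 lb.
Then T_BC = 1.16725 × 2.6482 = 3.091 lb.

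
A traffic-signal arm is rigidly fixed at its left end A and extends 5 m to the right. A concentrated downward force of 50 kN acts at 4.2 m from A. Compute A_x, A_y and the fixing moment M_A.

ΣF_x = 0: A_x = 0.
ΣF_y = 0: A_y − 50 = 0 → A_y = 50.00 kN.
ΣM about A: M_A − 50·4.2 = 0 → M_A = 210.0 kN·m.

A_x = 0, A_y = 50.00 kN, M_A = 210.0 kN·m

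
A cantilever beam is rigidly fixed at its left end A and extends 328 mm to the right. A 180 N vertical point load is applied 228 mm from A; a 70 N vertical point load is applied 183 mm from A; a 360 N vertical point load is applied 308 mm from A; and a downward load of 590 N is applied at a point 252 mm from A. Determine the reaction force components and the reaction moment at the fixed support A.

A_x = 0, A_y = 1200 N, M_A = 313400 N·mm

ΣF_x = 0: A_x = 0.
ΣF_y = 0: A_y − 180 − 70 − 360 − 590 = 0 → A_y = 1200 N.
ΣM about A: M_A − 180·228 − 70·183 − 360·308 − 590·252 = 0 → M_A = 313400 N·mm.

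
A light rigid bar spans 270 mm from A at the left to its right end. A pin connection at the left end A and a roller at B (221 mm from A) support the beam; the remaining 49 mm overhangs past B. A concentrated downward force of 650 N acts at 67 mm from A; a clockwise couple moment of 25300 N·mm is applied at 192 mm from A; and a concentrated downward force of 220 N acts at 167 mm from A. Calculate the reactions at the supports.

Moments about A: B_y·221 − 650·67 − 25300 − 220·167 = 0 → B_y = 105590/221 = 477.783 ≈ 477.8 N.
ΣF_y = 0: A_y + 477.783 − 650 − 220 = 0 → A_y = 392.2 N.
ΣF_x = 0: no horizontal applied forces, so A_x = 0.

A_x = 0, A_y = 392.2 N, B_y = 477.8 N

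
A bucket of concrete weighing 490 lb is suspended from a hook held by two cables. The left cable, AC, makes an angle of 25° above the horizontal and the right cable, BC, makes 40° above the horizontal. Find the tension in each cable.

T_AC = 414.2 lb, T_BC = 490.0 lb

ΣF_x = 0: −T_AC·cos25° + T_BC·cos40° = 0 → T_BC = 1.1831·T_AC.
ΣF_y = 0: T_AC·sin25° + T_BC·sin40° = 490.
Substitute: T_AC·(0.422618 + 1.1831·0.642788) = 490 → T_AC = 414.166 ≈ 414.2 lb.
Then T_BC = 1.1831 × 414.166 = 490.0 lb.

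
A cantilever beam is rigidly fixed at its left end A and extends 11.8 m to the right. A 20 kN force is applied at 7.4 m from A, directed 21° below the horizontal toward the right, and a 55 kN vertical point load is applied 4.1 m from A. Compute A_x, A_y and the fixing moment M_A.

A_x = -18.67 kN, A_y = 62.17 kN, M_A = 278.5 kN·m

ΣF_x = 0: A_x + 20·cos21° = 0 → A_x = -18.67 kN.
ΣF_y = 0: A_y − 20·sin21° − 55 = 0 → A_y = 62.17 kN.
ΣM about A: M_A − 20·sin21°·7.4 − 55·4.1 = 0 → M_A = 278.5 kN·m.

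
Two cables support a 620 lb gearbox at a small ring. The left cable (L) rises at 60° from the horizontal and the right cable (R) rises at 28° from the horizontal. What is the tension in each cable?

ΣF_x = 0: −T_L·cos60° + T_R·cos28° = 0 → T_R = 0.566285·T_L.
ΣF_y = 0: T_L·sin60° + T_R·sin28° = 620.
Substitute: T_L·(0.866025 + 0.566285·0.469472) = 620 → T_L = 547.761 ≈ 547.8 lb.
Then T_R = 0.566285 × 547.761 = 310.2 lb.

T_L = 547.8 lb, T_R = 310.2 lb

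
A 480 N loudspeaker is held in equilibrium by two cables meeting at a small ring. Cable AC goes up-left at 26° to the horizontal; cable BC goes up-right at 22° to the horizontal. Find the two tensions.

ΣF_x = 0: −T_AC·cos26° + T_BC·cos22° = 0 → T_BC = 0.969381·T_AC.
ΣF_y = 0: T_AC·sin26° + T_BC·sin22° = 480.
Substitute: T_AC·(0.438371 + 0.969381·0.374607) = 480 → T_AC = 598.871 ≈ 598.9 N.
Then T_BC = 0.969381 × 598.871 = 580.5 N.

T_AC = 598.9 N, T_BC = 580.5 N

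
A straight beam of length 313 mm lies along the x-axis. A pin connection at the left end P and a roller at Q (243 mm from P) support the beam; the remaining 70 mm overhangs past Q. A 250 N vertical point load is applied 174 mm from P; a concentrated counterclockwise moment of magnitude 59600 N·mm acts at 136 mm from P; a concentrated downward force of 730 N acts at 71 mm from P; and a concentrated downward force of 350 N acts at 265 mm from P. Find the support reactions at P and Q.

P_x = 0, P_y = 801.3 N, Q_y = 528.7 N

ΣM about P: Q_y·243 − 250·174 + 59600 − 730·71 − 350·265 = 0 → Q_y = 128480/243 = 528.724 ≈ 528.7 N.
ΣF_y = 0: P_y + 528.724 − 250 − 730 − 350 = 0 → P_y = 801.3 N.
ΣF_x = 0: no horizontal applied forces, so P_x = 0.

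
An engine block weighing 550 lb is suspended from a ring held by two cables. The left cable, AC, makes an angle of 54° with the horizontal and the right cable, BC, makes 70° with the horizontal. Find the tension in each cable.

ΣF_x = 0: −T_AC·cos54° + T_BC·cos70° = 0 → T_BC = 1.71857·T_AC.
ΣF_y = 0: T_AC·sin54° + T_BC·sin70° = 550.
Substitute: T_AC·(0.809017 + 1.71857·0.939693) = 550 → T_AC = 226.903 ≈ 226.9 lb.
Then T_BC = 1.71857 × 226.903 = 389.9 lb.

T_AC = 226.9 lb, T_BC = 389.9 lb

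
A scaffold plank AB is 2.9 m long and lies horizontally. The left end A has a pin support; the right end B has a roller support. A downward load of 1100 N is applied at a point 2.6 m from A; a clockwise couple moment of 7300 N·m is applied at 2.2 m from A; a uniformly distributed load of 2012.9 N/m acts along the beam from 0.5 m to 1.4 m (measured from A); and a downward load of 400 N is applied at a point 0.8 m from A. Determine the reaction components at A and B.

Resultant of the distributed load: 2012.9 × 0.9 = 1811.61 N at 0.95 m from A.
Taking moments about A: B_y·2.9 − 1100·2.6 − 7300 − (2012.9·0.9)·0.95 − 400·0.8 = 0 → B_y = 12201.0295/2.9 = 4207.25 ≈ 4207 N.
ΣF_y = 0: A_y + 4207.25 − 1100 − 2012.9·0.9 − 400 = 0 → A_y = -895.6 N.
ΣF_x = 0: no horizontal applied forces, so A_x = 0.

A_x = 0, A_y = -895.6 N, B_y = 4207 N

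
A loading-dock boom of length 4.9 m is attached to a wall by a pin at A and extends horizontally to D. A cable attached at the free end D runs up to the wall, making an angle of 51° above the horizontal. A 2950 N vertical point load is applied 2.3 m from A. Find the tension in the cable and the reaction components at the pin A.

ΣM about A: T·sin51°·4.9 − 2950·2.3 = 0 → T = 6785/(4.9·0.777146) = 1781.77 ≈ 1782 N.
ΣF_x = 0: A_x − T·cos51° = 0 → A_x = 1781.77 × 0.62932 = 1121 N.
ΣF_y = 0: A_y + T·sin51° − 2950 = 0 → A_y = 2950 − 1781.77 × 0.777146 = 1565 N.

T = 1782 N, A_x = 1121 N, A_y = 1565 N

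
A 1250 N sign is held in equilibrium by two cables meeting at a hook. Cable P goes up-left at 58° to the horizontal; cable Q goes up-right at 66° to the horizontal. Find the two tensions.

ΣF_x = 0: −T_P·cos58° + T_Q·cos66° = 0 → T_Q = 1.30286·T_P.
ΣF_y = 0: T_P·sin58° + T_Q·sin66° = 1250.
Substitute: T_P·(0.848048 + 1.30286·0.913545) = 1250 → T_P = 613.265 ≈ 613.3 N.
Then T_Q = 1.30286 × 613.265 = 799.0 N.

T_P = 613.3 N, T_Q = 799.0 N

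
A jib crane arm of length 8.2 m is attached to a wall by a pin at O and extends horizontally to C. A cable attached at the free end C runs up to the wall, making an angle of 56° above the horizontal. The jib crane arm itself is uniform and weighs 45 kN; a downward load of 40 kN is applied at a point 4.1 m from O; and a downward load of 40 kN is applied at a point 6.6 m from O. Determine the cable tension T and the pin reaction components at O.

ΣM about O: T·sin56°·8.2 − 45·4.1 − 40·4.1 − 40·6.6 = 0 → T = 612.5/(8.2·0.829038) = 90.0986 ≈ 90.10 kN.
ΣF_x = 0: O_x − T·cos56° = 0 → O_x = 90.0986 × 0.559193 = 50.38 kN.
ΣF_y = 0: O_y + T·sin56° − 45 − 40 − 40 = 0 → O_y = 125 − 90.0986 × 0.829038 = 50.30 kN.

T = 90.10 kN, O_x = 50.38 kN, O_y = 50.30 kN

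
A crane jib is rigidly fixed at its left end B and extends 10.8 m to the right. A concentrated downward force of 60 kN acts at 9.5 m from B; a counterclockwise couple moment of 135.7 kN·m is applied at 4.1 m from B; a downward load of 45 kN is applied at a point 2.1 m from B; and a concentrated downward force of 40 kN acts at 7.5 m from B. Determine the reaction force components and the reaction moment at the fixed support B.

ΣF_x = 0: B_x = 0.
ΣF_y = 0: B_y − 60 − 45 − 40 = 0 → B_y = 145.0 kN.
ΣM about B: M_B − 60·9.5 + 135.7 − 45·2.1 − 40·7.5 = 0 → M_B = 828.8 kN·m.

B_x = 0, B_y = 145.0 kN, M_B = 828.8 kN·m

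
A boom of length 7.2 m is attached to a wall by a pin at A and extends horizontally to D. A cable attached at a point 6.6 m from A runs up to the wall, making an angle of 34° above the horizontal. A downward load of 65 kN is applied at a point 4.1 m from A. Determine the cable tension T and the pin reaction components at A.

ΣM about A: T·sin34°·6.6 − 65·4.1 = 0 → T = 266.5/(6.6·0.559193) = 72.209 ≈ 72.21 kN.
ΣF_x = 0: A_x − T·cos34° = 0 → A_x = 72.209 × 0.829038 = 59.86 kN.
ΣF_y = 0: A_y + T·sin34° − 65 = 0 → A_y = 65 − 72.209 × 0.559193 = 24.62 kN.

T = 72.21 kN, A_x = 59.86 kN, A_y = 24.62 kN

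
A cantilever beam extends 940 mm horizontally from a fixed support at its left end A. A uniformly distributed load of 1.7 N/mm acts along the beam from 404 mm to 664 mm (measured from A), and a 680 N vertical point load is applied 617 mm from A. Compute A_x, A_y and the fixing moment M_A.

A_x = 0, A_y = 1122 N, M_A = 655600 N·mm

Resultant of the distributed load: 1.7 × 260 = 442 N at 534 mm from A.
ΣF_x = 0: A_x = 0.
ΣF_y = 0: A_y − 1.7·260 − 680 = 0 → A_y = 1122 N.
ΣM about A: M_A − (1.7·260)·534 − 680·617 = 0 → M_A = 655600 N·mm.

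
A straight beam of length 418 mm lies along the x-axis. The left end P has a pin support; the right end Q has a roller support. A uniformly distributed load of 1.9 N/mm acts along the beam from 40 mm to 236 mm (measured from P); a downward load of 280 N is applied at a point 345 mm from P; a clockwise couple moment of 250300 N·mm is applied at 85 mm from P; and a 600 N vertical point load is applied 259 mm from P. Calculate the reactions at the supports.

Resultant of the distributed load: 1.9 × 196 = 372.4 N at 138 mm from P.
ΣM about P: Q_y·418 − (1.9·196)·138 − 280·345 − 250300 − 600·259 = 0 → Q_y = 553691.2/418 = 1324.62 ≈ 1325 N.
ΣF_y = 0: P_y + 1324.62 − 1.9·196 − 280 − 600 = 0 → P_y = -72.22 N.
ΣF_x = 0: no horizontal applied forces, so P_x = 0.

P_x = 0, P_y = -72.22 N, Q_y = 1325 N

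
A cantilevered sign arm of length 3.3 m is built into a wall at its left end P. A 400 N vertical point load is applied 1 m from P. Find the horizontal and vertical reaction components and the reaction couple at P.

P_x = 0, P_y = 400.0 N, M_P = 400.0 N·m

ΣF_x = 0: P_x = 0.
ΣF_y = 0: P_y − 400 = 0 → P_y = 400.0 N.
ΣM about P: M_P − 400·1 = 0 → M_P = 400.0 N·m.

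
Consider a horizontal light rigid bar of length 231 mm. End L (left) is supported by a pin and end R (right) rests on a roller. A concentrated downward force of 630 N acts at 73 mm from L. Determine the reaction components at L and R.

ΣM about L: R_y·231 − 630·73 = 0 → R_y = 45990/231 = 199.091 ≈ 199.1 N.
ΣF_y = 0: L_y + 199.091 − 630 = 0 → L_y = 430.9 N.
ΣF_x = 0: no horizontal applied forces, so L_x = 0.

L_x = 0, L_y = 430.9 N, R_y = 199.1 N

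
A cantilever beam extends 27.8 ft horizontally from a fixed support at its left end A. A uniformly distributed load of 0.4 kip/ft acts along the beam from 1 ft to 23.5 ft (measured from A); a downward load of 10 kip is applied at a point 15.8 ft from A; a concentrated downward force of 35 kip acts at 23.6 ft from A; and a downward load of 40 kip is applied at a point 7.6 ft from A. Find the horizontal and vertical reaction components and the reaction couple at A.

A_x = 0, A_y = 94.00 kip, M_A = 1398 kip·ft

Resultant of the distributed load: 0.4 × 22.5 = 9 kip at 12.25 ft from A.
ΣF_x = 0: A_x = 0.
ΣF_y = 0: A_y − 0.4·22.5 − 10 − 35 − 40 = 0 → A_y = 94.00 kip.
ΣM about A: M_A − (0.4·22.5)·12.25 − 10·15.8 − 35·23.6 − 40·7.6 = 0 → M_A = 1398 kip·ft.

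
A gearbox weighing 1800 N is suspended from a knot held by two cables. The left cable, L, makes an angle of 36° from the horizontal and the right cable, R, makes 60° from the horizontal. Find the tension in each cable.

T_L = 905.0 N, T_R = 1464 N

ΣF_x = 0: −T_L·cos36° + T_R·cos60° = 0 → T_R = 1.61803·T_L.
ΣF_y = 0: T_L·sin36° + T_R·sin60° = 1800.
Substitute: T_L·(0.587785 + 1.61803·0.866025) = 1800 → T_L = 904.959 ≈ 905.0 N.
Then T_R = 1.61803 × 904.959 = 1464 N.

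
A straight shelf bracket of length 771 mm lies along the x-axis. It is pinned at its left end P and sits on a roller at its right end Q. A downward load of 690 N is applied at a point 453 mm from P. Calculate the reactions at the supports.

P_x = 0, P_y = 284.6 N, Q_y = 405.4 N

ΣM about P: Q_y·771 − 690·453 = 0 → Q_y = 312570/771 = 405.409 ≈ 405.4 N.
ΣF_y = 0: P_y + 405.409 − 690 = 0 → P_y = 284.6 N.
ΣF_x = 0: no horizontal applied forces, so P_x = 0.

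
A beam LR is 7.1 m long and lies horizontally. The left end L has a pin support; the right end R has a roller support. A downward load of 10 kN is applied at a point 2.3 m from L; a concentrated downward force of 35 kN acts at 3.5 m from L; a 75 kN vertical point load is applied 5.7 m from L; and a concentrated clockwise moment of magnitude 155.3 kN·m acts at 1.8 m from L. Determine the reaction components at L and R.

L_x = 0, L_y = 17.42 kN, R_y = 102.6 kN

ΣM about L: R_y·7.1 − 10·2.3 − 35·3.5 − 75·5.7 − 155.3 = 0 → R_y = 728.3/7.1 = 102.577 ≈ 102.6 kN.
ΣF_y = 0: L_y + 102.577 − 10 − 35 − 75 = 0 → L_y = 17.42 kN.
ΣF_x = 0: no horizontal applied forces, so L_x = 0.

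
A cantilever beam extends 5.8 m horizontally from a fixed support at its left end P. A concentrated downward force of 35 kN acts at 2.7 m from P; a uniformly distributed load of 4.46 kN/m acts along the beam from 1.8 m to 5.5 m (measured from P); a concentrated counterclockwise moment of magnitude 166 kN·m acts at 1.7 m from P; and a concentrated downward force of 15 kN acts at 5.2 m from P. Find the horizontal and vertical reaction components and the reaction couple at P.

Resultant of the distributed load: 4.46 × 3.7 = 16.502 kN at 3.65 m from P.
ΣF_x = 0: P_x = 0.
ΣF_y = 0: P_y − 35 − 4.46·3.7 − 15 = 0 → P_y = 66.50 kN.
ΣM about P: M_P − 35·2.7 − (4.46·3.7)·3.65 + 166 − 15·5.2 = 0 → M_P = 66.73 kN·m.

P_x = 0, P_y = 66.50 kN, M_P = 66.73 kN·m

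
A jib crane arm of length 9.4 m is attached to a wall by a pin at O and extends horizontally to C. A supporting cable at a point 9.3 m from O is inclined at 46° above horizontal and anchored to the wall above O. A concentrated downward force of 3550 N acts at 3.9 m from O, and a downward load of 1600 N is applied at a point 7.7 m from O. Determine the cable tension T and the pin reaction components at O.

T = 3911 N, O_x = 2717 N, O_y = 2337 N

ΣM about O: T·sin46°·9.3 − 3550·3.9 − 1600·7.7 = 0 → T = 26165/(9.3·0.71934) = 3911.14 ≈ 3911 N.
ΣF_x = 0: O_x − T·cos46° = 0 → O_x = 3911.14 × 0.694658 = 2717 N.
ΣF_y = 0: O_y + T·sin46° − 3550 − 1600 = 0 → O_y = 5150 − 3911.14 × 0.71934 = 2337 N.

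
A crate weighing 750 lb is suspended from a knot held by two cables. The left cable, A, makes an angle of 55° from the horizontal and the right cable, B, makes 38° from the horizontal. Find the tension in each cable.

T_A = 591.8 lb, T_B = 430.8 lb

ΣF_x = 0: −T_A·cos55° + T_B·cos38° = 0 → T_B = 0.727879·T_A.
ΣF_y = 0: T_A·sin55° + T_B·sin38° = 750.
Substitute: T_A·(0.819152 + 0.727879·0.615661) = 750 → T_A = 591.819 ≈ 591.8 lb.
Then T_B = 0.727879 × 591.819 = 430.8 lb.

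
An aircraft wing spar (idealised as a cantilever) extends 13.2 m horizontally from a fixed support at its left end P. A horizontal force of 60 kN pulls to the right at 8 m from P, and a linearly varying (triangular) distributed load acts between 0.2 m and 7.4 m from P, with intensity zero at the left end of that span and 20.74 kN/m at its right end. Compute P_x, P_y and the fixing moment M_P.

Resultant of the triangular load: ½ × 20.74 × 7.2 = 74.664 kN, acting at 5 m from P (one-third of the span from the peak).
ΣF_x = 0: P_x + 60 = 0 → P_x = -60.00 kN.
ΣF_y = 0: P_y − ½·20.74·7.2 = 0 → P_y = 74.66 kN.
ΣM about P: M_P − (½·20.74·7.2)·5 = 0 → M_P = 373.3 kN·m.

P_x = -60.00 kN, P_y = 74.66 kN, M_P = 373.3 kN·m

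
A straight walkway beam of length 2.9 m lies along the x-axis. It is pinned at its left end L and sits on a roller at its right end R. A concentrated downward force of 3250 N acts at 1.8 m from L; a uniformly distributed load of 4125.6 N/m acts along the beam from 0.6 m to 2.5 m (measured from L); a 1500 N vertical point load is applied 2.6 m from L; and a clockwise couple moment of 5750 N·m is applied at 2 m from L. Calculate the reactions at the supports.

L_x = 0, L_y = 3054 N, R_y = 9534 N

Resultant of the distributed load: 4125.6 × 1.9 = 7838.64 N at 1.55 m from L.
ΣM about L: R_y·2.9 − 3250·1.8 − (4125.6·1.9)·1.55 − 1500·2.6 − 5750 = 0 → R_y = 27649.892/2.9 = 9534.45 ≈ 9534 N.
ΣF_y = 0: L_y + 9534.45 − 3250 − 4125.6·1.9 − 1500 = 0 → L_y = 3054 N.
ΣF_x = 0: no horizontal applied forces, so L_x = 0.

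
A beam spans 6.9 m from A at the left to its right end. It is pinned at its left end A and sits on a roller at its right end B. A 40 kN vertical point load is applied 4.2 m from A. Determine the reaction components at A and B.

A_x = 0, A_y = 15.65 kN, B_y = 24.35 kN

ΣM about A: B_y·6.9 − 40·4.2 = 0 → B_y = 168/6.9 = 24.3478 ≈ 24.35 kN.
ΣF_y = 0: A_y + 24.3478 − 40 = 0 → A_y = 15.65 kN.
ΣF_x = 0: no horizontal applied forces, so A_x = 0.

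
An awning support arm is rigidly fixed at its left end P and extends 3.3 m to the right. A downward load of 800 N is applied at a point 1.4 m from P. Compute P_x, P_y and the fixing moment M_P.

ΣF_x = 0: P_x = 0.
ΣF_y = 0: P_y − 800 = 0 → P_y = 800.0 N.
ΣM about P: M_P − 800·1.4 = 0 → M_P = 1120 N·m.

P_x = 0, P_y = 800.0 N, M_P = 1120 N·m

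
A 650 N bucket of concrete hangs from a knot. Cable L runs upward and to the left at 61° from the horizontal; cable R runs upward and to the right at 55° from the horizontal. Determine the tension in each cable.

T_L = 414.8 N, T_R = 350.6 N

ΣF_x = 0: −T_L·cos61° + T_R·cos55° = 0 → T_R = 0.84524·T_L.
ΣF_y = 0: T_L·sin61° + T_R·sin55° = 650.
Substitute: T_L·(0.87462 + 0.84524·0.819152) = 650 → T_L = 414.805 ≈ 414.8 N.
Then T_R = 0.84524 × 414.805 = 350.6 N.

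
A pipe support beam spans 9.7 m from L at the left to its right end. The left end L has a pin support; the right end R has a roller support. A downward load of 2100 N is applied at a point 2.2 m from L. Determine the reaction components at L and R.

L_x = 0, L_y = 1624 N, R_y = 476.3 N

Taking moments about L: R_y·9.7 − 2100·2.2 = 0 → R_y = 4620/9.7 = 476.289 ≈ 476.3 N.
ΣF_y = 0: L_y + 476.289 − 2100 = 0 → L_y = 1624 N.
ΣF_x = 0: no horizontal applied forces, so L_x = 0.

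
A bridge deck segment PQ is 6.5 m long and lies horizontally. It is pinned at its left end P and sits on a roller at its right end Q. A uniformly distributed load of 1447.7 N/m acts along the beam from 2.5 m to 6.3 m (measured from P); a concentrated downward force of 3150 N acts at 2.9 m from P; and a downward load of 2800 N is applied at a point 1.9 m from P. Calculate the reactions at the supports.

P_x = 0, P_y = 5503 N, Q_y = 5948 N

Resultant of the distributed load: 1447.7 × 3.8 = 5501.26 N at 4.4 m from P.
ΣM about P: Q_y·6.5 − (1447.7·3.8)·4.4 − 3150·2.9 − 2800·1.9 = 0 → Q_y = 38660.544/6.5 = 5947.78 ≈ 5948 N.
ΣF_y = 0: P_y + 5947.78 − 1447.7·3.8 − 3150 − 2800 = 0 → P_y = 5503 N.
ΣF_x = 0: no horizontal applied forces, so P_x = 0.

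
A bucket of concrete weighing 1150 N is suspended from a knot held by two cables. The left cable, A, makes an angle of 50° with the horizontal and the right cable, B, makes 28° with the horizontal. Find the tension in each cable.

ΣF_x = 0: −T_A·cos50° + T_B·cos28° = 0 → T_B = 0.728002·T_A.
ΣF_y = 0: T_A·sin50° + T_B·sin28° = 1150.
Substitute: T_A·(0.766044 + 0.728002·0.469472) = 1150 → T_A = 1038.07 ≈ 1038 N.
Then T_B = 0.728002 × 1038.07 = 755.7 N.

T_A = 1038 N, T_B = 755.7 N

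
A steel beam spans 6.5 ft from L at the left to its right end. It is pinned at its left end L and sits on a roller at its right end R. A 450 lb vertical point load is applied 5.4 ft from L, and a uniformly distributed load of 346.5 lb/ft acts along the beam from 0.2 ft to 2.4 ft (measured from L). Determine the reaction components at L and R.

Resultant of the distributed load: 346.5 × 2.2 = 762.3 lb at 1.3 ft from L.
Moments about L: R_y·6.5 − 450·5.4 − (346.5·2.2)·1.3 = 0 → R_y = 3420.99/6.5 = 526.306 ≈ 526.3 lb.
ΣF_y = 0: L_y + 526.306 − 450 − 346.5·2.2 = 0 → L_y = 686.0 lb.
ΣF_x = 0: no horizontal applied forces, so L_x = 0.

L_x = 0, L_y = 686.0 lb, R_y = 526.3 lb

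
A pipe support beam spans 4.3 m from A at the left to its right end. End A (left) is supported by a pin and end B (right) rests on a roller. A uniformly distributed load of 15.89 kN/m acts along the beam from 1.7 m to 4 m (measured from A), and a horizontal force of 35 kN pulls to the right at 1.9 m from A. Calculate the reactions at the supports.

A_x = -35.00 kN, A_y = 12.32 kN, B_y = 24.22 kN

Resultant of the distributed load: 15.89 × 2.3 = 36.547 kN at 2.85 m from A.
Taking moments about A: B_y·4.3 − (15.89·2.3)·2.85 = 0 → B_y = 104.15895/4.3 = 24.223 ≈ 24.22 kN.
ΣF_y = 0: A_y + 24.223 − 15.89·2.3 = 0 → A_y = 12.32 kN.
ΣF_x = 0: A_x + 35 = 0 → A_x = -35.00 kN.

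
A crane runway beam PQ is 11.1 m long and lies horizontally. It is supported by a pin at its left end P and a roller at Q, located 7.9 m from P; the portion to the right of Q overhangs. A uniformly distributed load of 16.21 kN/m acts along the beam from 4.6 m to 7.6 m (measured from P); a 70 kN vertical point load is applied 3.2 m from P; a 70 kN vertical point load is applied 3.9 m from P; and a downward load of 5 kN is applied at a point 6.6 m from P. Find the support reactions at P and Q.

P_x = 0, P_y = 88.99 kN, Q_y = 104.6 kN

Resultant of the distributed load: 16.21 × 3 = 48.63 kN at 6.1 m from P.
Taking moments about P: Q_y·7.9 − (16.21·3)·6.1 − 70·3.2 − 70·3.9 − 5·6.6 = 0 → Q_y = 826.643/7.9 = 104.638 ≈ 104.6 kN.
ΣF_y = 0: P_y + 104.638 − 16.21·3 − 70 − 70 − 5 = 0 → P_y = 88.99 kN.
ΣF_x = 0: no horizontal applied forces, so P_x = 0.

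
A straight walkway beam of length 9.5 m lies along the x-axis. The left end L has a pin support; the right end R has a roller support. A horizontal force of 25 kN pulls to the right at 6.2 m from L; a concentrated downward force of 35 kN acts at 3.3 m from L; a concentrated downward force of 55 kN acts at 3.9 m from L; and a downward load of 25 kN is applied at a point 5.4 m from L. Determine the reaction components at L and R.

Moments about L: R_y·9.5 − 35·3.3 − 55·3.9 − 25·5.4 = 0 → R_y = 465/9.5 = 48.9474 ≈ 48.95 kN.
ΣF_y = 0: L_y + 48.9474 − 35 − 55 − 25 = 0 → L_y = 66.05 kN.
ΣF_x = 0: L_x + 25 = 0 → L_x = -25.00 kN.

L_x = -25.00 kN, L_y = 66.05 kN, R_y = 48.95 kN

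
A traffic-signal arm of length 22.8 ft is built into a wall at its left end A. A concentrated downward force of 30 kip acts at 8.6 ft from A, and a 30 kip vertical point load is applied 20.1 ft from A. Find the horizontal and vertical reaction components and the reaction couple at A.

A_x = 0, A_y = 60.00 kip, M_A = 861.0 kip·ft

ΣF_x = 0: A_x = 0.
ΣF_y = 0: A_y − 30 − 30 = 0 → A_y = 60.00 kip.
ΣM about A: M_A − 30·8.6 − 30·20.1 = 0 → M_A = 861.0 kip·ft.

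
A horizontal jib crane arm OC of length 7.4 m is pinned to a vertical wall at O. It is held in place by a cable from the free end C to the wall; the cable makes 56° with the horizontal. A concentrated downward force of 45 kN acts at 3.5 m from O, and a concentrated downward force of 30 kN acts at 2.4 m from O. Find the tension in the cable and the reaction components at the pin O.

ΣM about O: T·sin56°·7.4 − 45·3.5 − 30·2.4 = 0 → T = 229.5/(7.4·0.829038) = 37.409 ≈ 37.41 kN.
ΣF_x = 0: O_x − T·cos56° = 0 → O_x = 37.409 × 0.559193 = 20.92 kN.
ΣF_y = 0: O_y + T·sin56° − 45 − 30 = 0 → O_y = 75 − 37.409 × 0.829038 = 43.99 kN.

T = 37.41 kN, O_x = 20.92 kN, O_y = 43.99 kN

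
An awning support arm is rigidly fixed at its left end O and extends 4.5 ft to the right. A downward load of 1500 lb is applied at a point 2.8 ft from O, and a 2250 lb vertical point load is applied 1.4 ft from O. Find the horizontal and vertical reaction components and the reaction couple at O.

ΣF_x = 0: O_x = 0.
ΣF_y = 0: O_y − 1500 − 2250 = 0 → O_y = 3750 lb.
ΣM about O: M_O − 1500·2.8 − 2250·1.4 = 0 → M_O = 7350 lb·ft.

O_x = 0, O_y = 3750 lb, M_O = 7350 lb·ft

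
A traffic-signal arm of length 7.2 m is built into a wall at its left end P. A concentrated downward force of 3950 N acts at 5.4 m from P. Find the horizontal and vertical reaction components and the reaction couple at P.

P_x = 0, P_y = 3950 N, M_P = 21330 N·m

ΣF_x = 0: P_x = 0.
ΣF_y = 0: P_y − 3950 = 0 → P_y = 3950 N.
ΣM about P: M_P − 3950·5.4 = 0 → M_P = 21330 N·m.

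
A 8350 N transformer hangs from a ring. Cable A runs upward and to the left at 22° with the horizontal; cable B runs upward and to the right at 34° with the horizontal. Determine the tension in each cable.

T_A = 8350 N, T_B = 9339 N

ΣF_x = 0: −T_A·cos22° + T_B·cos34° = 0 → T_B = 1.11839·T_A.
ΣF_y = 0: T_A·sin22° + T_B·sin34° = 8350.
Substitute: T_A·(0.374607 + 1.11839·0.559193) = 8350 → T_A = 8349.98 ≈ 8350 N.
Then T_B = 1.11839 × 8349.98 = 9339 N.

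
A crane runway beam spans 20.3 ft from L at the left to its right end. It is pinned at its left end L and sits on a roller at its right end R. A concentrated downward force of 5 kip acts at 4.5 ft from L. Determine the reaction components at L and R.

L_x = 0, L_y = 3.892 kip, R_y = 1.108 kip

ΣM about L: R_y·20.3 − 5·4.5 = 0 → R_y = 22.5/20.3 = 1.10837 ≈ 1.108 kip.
ΣF_y = 0: L_y + 1.10837 − 5 = 0 → L_y = 3.892 kip.
ΣF_x = 0: no horizontal applied forces, so L_x = 0.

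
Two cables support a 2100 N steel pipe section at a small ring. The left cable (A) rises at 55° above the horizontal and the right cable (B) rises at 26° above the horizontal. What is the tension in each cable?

T_A = 1911 N, T_B = 1220 N

ΣF_x = 0: −T_A·cos55° + T_B·cos26° = 0 → T_B = 0.638162·T_A.
ΣF_y = 0: T_A·sin55° + T_B·sin26° = 2100.
Substitute: T_A·(0.819152 + 0.638162·0.438371) = 2100 → T_A = 1911 N.
Then T_B = 0.638162 × 1911 = 1220 N.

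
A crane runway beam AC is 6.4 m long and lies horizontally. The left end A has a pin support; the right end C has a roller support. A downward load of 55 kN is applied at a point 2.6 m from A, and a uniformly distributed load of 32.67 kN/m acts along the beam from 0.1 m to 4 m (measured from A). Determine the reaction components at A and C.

A_x = 0, A_y = 119.3 kN, C_y = 63.16 kN

Resultant of the distributed load: 32.67 × 3.9 = 127.413 kN at 2.05 m from A.
Moments about A: C_y·6.4 − 55·2.6 − (32.67·3.9)·2.05 = 0 → C_y = 404.19665/6.4 = 63.1557 ≈ 63.16 kN.
ΣF_y = 0: A_y + 63.1557 − 55 − 32.67·3.9 = 0 → A_y = 119.3 kN.
ΣF_x = 0: no horizontal applied forces, so A_x = 0.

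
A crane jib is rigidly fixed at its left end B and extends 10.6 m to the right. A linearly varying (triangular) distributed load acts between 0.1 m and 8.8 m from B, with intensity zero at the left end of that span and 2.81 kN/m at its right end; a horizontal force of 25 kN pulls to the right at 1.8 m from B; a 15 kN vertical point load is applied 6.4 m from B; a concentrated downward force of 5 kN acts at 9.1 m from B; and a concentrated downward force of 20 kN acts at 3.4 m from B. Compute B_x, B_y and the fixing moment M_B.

Resultant of the triangular load: ½ × 2.81 × 8.7 = 12.2235 kN, acting at 5.9 m from B (one-third of the span from the peak).
ΣF_x = 0: B_x + 25 = 0 → B_x = -25.00 kN.
ΣF_y = 0: B_y − ½·2.81·8.7 − 15 − 5 − 20 = 0 → B_y = 52.22 kN.
ΣM about B: M_B − (½·2.81·8.7)·5.9 − 15·6.4 − 5·9.1 − 20·3.4 = 0 → M_B = 281.6 kN·m.

B_x = -25.00 kN, B_y = 52.22 kN, M_B = 281.6 kN·m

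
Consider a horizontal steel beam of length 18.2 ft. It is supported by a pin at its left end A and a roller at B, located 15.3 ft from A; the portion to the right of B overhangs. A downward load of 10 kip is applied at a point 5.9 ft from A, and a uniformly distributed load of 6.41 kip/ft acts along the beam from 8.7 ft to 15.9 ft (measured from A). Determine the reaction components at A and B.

Resultant of the distributed load: 6.41 × 7.2 = 46.152 kip at 12.3 ft from A.
Taking moments about A: B_y·15.3 − 10·5.9 − (6.41·7.2)·12.3 = 0 → B_y = 626.6696/15.3 = 40.9588 ≈ 40.96 kip.
ΣF_y = 0: A_y + 40.9588 − 10 − 6.41·7.2 = 0 → A_y = 15.19 kip.
ΣF_x = 0: no horizontal applied forces, so A_x = 0.

A_x = 0, A_y = 15.19 kip, B_y = 40.96 kip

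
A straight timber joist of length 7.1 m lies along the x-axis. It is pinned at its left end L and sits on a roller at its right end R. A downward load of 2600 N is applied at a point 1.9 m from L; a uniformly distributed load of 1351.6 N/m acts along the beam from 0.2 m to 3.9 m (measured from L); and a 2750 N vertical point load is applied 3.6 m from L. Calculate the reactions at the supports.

Resultant of the distributed load: 1351.6 × 3.7 = 5000.92 N at 2.05 m from L.
Moments about L: R_y·7.1 − 2600·1.9 − (1351.6·3.7)·2.05 − 2750·3.6 = 0 → R_y = 25091.886/7.1 = 3534.07 ≈ 3534 N.
ΣF_y = 0: L_y + 3534.07 − 2600 − 1351.6·3.7 − 2750 = 0 → L_y = 6817 N.
ΣF_x = 0: no horizontal applied forces, so L_x = 0.

L_x = 0, L_y = 6817 N, R_y = 3534 N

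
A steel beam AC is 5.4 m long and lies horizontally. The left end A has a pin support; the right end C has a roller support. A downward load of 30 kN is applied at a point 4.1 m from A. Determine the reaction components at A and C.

Taking moments about A: C_y·5.4 − 30·4.1 = 0 → C_y = 123/5.4 = 22.7778 ≈ 22.78 kN.
ΣF_y = 0: A_y + 22.7778 − 30 = 0 → A_y = 7.222 kN.
ΣF_x = 0: no horizontal applied forces, so A_x = 0.

A_x = 0, A_y = 7.222 kN, C_y = 22.78 kN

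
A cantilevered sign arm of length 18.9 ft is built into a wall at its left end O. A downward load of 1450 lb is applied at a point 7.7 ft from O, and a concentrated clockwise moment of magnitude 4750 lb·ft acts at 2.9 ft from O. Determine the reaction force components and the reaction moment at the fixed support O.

O_x = 0, O_y = 1450 lb, M_O = 15920 lb·ft

ΣF_x = 0: O_x = 0.
ΣF_y = 0: O_y − 1450 = 0 → O_y = 1450 lb.
ΣM about O: M_O − 1450·7.7 − 4750 = 0 → M_O = 15920 lb·ft.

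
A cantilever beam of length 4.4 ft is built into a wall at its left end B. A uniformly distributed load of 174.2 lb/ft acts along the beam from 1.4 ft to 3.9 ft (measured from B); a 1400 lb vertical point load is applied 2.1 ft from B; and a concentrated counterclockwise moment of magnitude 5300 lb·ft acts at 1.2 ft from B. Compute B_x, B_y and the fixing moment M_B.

Resultant of the distributed load: 174.2 × 2.5 = 435.5 lb at 2.65 ft from B.
ΣF_x = 0: B_x = 0.
ΣF_y = 0: B_y − 174.2·2.5 − 1400 = 0 → B_y = 1836 lb.
ΣM about B: M_B − (174.2·2.5)·2.65 − 1400·2.1 + 5300 = 0 → M_B = -1206 lb·ft.

B_x = 0, B_y = 1836 lb, M_B = -1206 lb·ft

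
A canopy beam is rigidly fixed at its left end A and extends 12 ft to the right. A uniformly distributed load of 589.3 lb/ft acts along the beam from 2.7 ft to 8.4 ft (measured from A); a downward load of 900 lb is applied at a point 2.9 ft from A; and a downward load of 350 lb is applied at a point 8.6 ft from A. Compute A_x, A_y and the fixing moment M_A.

Resultant of the distributed load: 589.3 × 5.7 = 3359.01 lb at 5.55 ft from A.
ΣF_x = 0: A_x = 0.
ΣF_y = 0: A_y − 589.3·5.7 − 900 − 350 = 0 → A_y = 4609 lb.
ΣM about A: M_A − (589.3·5.7)·5.55 − 900·2.9 − 350·8.6 = 0 → M_A = 24260 lb·ft.

A_x = 0, A_y = 4609 lb, M_A = 24260 lb·ft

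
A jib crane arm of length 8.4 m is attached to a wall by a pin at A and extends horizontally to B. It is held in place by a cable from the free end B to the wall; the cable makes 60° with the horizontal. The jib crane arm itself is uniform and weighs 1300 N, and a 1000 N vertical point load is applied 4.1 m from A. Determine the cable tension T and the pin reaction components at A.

ΣM about A: T·sin60°·8.4 − 1300·4.2 − 1000·4.1 = 0 → T = 9560/(8.4·0.866025) = 1314.16 ≈ 1314 N.
ΣF_x = 0: A_x − T·cos60° = 0 → A_x = 1314.16 × 0.5 = 657.1 N.
ΣF_y = 0: A_y + T·sin60° − 1300 − 1000 = 0 → A_y = 2300 − 1314.16 × 0.866025 = 1162 N.

T = 1314 N, A_x = 657.1 N, A_y = 1162 N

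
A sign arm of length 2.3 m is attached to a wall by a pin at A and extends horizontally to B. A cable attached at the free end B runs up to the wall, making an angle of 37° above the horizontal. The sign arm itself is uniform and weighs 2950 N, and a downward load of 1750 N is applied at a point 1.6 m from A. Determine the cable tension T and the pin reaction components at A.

ΣM about A: T·sin37°·2.3 − 2950·1.15 − 1750·1.6 = 0 → T = 6192.5/(2.3·0.601815) = 4473.79 ≈ 4474 N.
ΣF_x = 0: A_x − T·cos37° = 0 → A_x = 4473.79 × 0.798636 = 3573 N.
ΣF_y = 0: A_y + T·sin37° − 2950 − 1750 = 0 → A_y = 4700 − 4473.79 × 0.601815 = 2008 N.

T = 4474 N, A_x = 3573 N, A_y = 2008 N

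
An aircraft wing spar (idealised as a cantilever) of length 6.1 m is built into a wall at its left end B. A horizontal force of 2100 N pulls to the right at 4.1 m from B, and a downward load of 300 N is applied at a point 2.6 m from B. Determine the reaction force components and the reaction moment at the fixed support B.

B_x = -2100 N, B_y = 300.0 N, M_B = 780.0 N·m

ΣF_x = 0: B_x + 2100 = 0 → B_x = -2100 N.
ΣF_y = 0: B_y − 300 = 0 → B_y = 300.0 N.
ΣM about B: M_B − 300·2.6 = 0 → M_B = 780.0 N·m.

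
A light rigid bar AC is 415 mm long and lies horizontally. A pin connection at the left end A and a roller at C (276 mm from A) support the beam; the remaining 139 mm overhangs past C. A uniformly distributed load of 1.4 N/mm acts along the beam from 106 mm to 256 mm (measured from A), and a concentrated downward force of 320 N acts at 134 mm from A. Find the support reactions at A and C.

Resultant of the distributed load: 1.4 × 150 = 210 N at 181 mm from A.
Moments about A: C_y·276 − (1.4·150)·181 − 320·134 = 0 → C_y = 80890/276 = 293.08 ≈ 293.1 N.
ΣF_y = 0: A_y + 293.08 − 1.4·150 − 320 = 0 → A_y = 236.9 N.
ΣF_x = 0: no horizontal applied forces, so A_x = 0.

A_x = 0, A_y = 236.9 N, C_y = 293.1 N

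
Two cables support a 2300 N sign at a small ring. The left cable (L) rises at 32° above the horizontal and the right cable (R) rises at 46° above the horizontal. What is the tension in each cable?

ΣF_x = 0: −T_L·cos32° + T_R·cos46° = 0 → T_R = 1.22081·T_L.
ΣF_y = 0: T_L·sin32° + T_R·sin46° = 2300.
Substitute: T_L·(0.529919 + 1.22081·0.71934) = 2300 → T_L = 1633.41 ≈ 1633 N.
Then T_R = 1.22081 × 1633.41 = 1994 N.

T_L = 1633 N, T_R = 1994 N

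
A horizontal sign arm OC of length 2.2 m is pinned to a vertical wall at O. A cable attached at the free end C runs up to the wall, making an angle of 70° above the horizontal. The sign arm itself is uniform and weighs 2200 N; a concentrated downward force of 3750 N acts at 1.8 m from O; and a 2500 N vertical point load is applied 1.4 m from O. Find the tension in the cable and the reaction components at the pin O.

T = 6129 N, O_x = 2096 N, O_y = 2691 N

ΣM about O: T·sin70°·2.2 − 2200·1.1 − 3750·1.8 − 2500·1.4 = 0 → T = 12670/(2.2·0.939693) = 6128.69 ≈ 6129 N.
ΣF_x = 0: O_x − T·cos70° = 0 → O_x = 6128.69 × 0.34202 = 2096 N.
ΣF_y = 0: O_y + T·sin70° − 2200 − 3750 − 2500 = 0 → O_y = 8450 − 6128.69 × 0.939693 = 2691 N.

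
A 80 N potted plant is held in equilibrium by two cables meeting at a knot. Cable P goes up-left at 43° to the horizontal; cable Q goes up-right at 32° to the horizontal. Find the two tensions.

T_P = 70.24 N, T_Q = 60.57 N

ΣF_x = 0: −T_P·cos43° + T_Q·cos32° = 0 → T_Q = 0.862396·T_P.
ΣF_y = 0: T_P·sin43° + T_Q·sin32° = 80.
Substitute: T_P·(0.681998 + 0.862396·0.529919) = 80 → T_P = 70.2372 ≈ 70.24 N.
Then T_Q = 0.862396 × 70.2372 = 60.57 N.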